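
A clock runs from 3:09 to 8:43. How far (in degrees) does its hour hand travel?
The hour hand moves 0.5 degrees per minute.
Time elapsed: 8:43 - 3:09 = 334 minutes
Angular displacement: 334 x 0.5 = 167 degrees

Final answer: 167 degrees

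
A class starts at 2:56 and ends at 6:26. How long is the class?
From 2:56 to 6:26:
(6 x 60 + 26) - (2 x 60 + 56) = 386 - 176 = 210 minutes
= 3 hours and 30 minutes

Final answer: 3 hours and 30 minutes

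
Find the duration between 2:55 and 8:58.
From 2:55 to 8:58:
(8 x 60 + 58) - (2 x 60 + 55) = 538 - 175 = 363 minutes
= 6 hours and 3 minutes

Final answer: 6 hours and 3 minutes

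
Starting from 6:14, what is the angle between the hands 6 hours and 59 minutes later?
First find the time 6 hours and 59 minutes after 6:14.
Total minutes: 6 x 60 + 14 + 6 x 60 + 59 = 793.
793 mod 720 = 73 minutes = 1:13.
Now compute the angle at 1:13:
Hour hand: 1 x 30 + 13 x 0.5 = 36.5 degrees
Minute hand: 13 x 6 = 78 degrees
Difference: |36.5 - 78| = 41.5 degrees
The angle is 41.5 degrees

Final answer: 41.5 degrees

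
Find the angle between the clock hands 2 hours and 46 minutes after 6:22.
First find the time 2 hours and 46 minutes after 6:22.
Total minutes: 6 x 60 + 22 + 2 x 60 + 46 = 548.
548 mod 720 = 548 minutes = 9:08.
Now compute the angle at 9:08:
Hour hand: 9 x 30 + 8 x 0.5 = 274 degrees
Minute hand: 8 x 6 = 48 degrees
Difference: |274 - 48| = 226 degrees
Smaller angle: 360 - 226 = 134 degrees

Final answer: 134 degrees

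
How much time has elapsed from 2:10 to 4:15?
From 2:10 to 4:15:
(4 x 60 + 15) - (2 x 60 + 10) = 255 - 130 = 125 minutes
= 2 hours and 5 minutes

Final answer: 2 hours and 5 minutes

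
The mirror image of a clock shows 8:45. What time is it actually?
Reflection across the vertical (12-6) axis maps a hand at angle A degrees to (360 - A) degrees, which sends a reading of T minutes past 12:00 to (720 - T) minutes past 12:00.
Mirror reads 8:45 = 525 minutes past 12:00.
Actual time: (720 - 525) mod 720 = 195 minutes = 3:15.

Final answer: 3:15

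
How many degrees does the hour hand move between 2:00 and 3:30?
The hour hand moves 0.5 degrees per minute.
Time elapsed: 3:30 - 2:00 = 90 minutes
Angular displacement: 90 x 0.5 = 45 degrees

Final answer: 45 degrees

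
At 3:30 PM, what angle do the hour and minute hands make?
Hour hand position: 3 x 30 + 30 x 0.5 = 105 degrees
Minute hand position: 30 x 6 = 180 degrees
Difference: |105 - 180| = 75 degrees
The angle between the hands is 75 degrees

Final answer: 75 degrees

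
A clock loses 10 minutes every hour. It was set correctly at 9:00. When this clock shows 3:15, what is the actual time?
For every 60 true minutes, the faulty clock advances 50 minutes, so 1 faulty-clock minute corresponds to 60/50 true minutes.
From 9:00 to 3:15 on the faulty dial is 375 minutes.
True elapsed: 375 x 60/50 = 450 minutes = 7 hours and 30 minutes.
True time: 9:00 + 7 hours and 30 minutes = 4:30.

Final answer: 4:30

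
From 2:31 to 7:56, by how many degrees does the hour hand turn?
The hour hand moves 0.5 degrees per minute.
Time elapsed: 7:56 - 2:31 = 325 minutes
Angular displacement: 325 x 0.5 = 162.5 degrees

Final answer: 162.5 degrees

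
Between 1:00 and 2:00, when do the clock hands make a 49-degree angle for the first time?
At t minutes past 1:00, the hour hand is at 30 x 1 + 0.5t degrees and the minute hand is at 6t degrees.
The smaller angle between them is 49 degrees when |30H - 5.5t| = 49 or |30H - 5.5t| = 311.
With H = 1, solve 30 x 1 - 5.5t = +/- target for each target:
  t = (30 x 1 - 49) / 5.5 = -3.45 (outside (0, 60))
  t = (30 x 1 + 49) / 5.5 = 14.36
  t = (30 x 1 - 311) / 5.5 = -51.09 (outside (0, 60))
  t = (30 x 1 + 311) / 5.5 = 62 (outside (0, 60))
Valid solutions in (0, 60): {14.36} minutes.
The first occurrence is t = 14.36 minutes.
The hands form a 49-degree angle at 14.36 minutes past 1:00.

Final answer: 14.36 minutes past 1:00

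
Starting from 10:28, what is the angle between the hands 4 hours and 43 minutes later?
First find the time 4 hours and 43 minutes after 10:28.
Total minutes: 10 x 60 + 28 + 4 x 60 + 43 = 911.
911 mod 720 = 191 minutes = 3:11.
Now compute the angle at 3:11:
Hour hand: 3 x 30 + 11 x 0.5 = 95.5 degrees
Minute hand: 11 x 6 = 66 degrees
Difference: |95.5 - 66| = 29.5 degrees
The angle is 29.5 degrees

Final answer: 29.5 degrees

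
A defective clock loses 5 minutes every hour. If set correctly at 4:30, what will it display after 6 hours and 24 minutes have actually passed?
For every 60 true minutes, the faulty clock advances 60 - 5 = 55 minutes.
True elapsed: 6 hours and 24 minutes = 384 minutes.
Faulty clock advances: 384 x 55/60 = 352 minutes (drift: 32 minutes behind).
Shown time: 4:30 + 352 minutes = 10:22.

Final answer: 10:22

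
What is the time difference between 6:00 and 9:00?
From 6:00 to 9:00:
(9 x 60 + 0) - (6 x 60 + 0) = 540 - 360 = 180 minutes
= 3 hours

Final answer: 3 hours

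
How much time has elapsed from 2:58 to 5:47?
From 2:58 to 5:47:
(5 x 60 + 47) - (2 x 60 + 58) = 347 - 178 = 169 minutes
= 2 hours and 49 minutes

Final answer: 2 hours and 49 minutes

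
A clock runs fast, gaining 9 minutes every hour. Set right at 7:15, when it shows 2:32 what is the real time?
For every 60 true minutes, the faulty clock advances 69 minutes, so 1 faulty-clock minute corresponds to 60/69 true minutes.
From 7:15 to 2:32 on the faulty dial is 437 minutes.
True elapsed: 437 x 60/69 = 380 minutes = 6 hours and 20 minutes.
True time: 7:15 + 6 hours and 20 minutes = 1:35.

Final answer: 1:35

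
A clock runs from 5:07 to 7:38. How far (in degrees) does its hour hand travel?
The hour hand moves 0.5 degrees per minute.
Time elapsed: 7:38 - 5:07 = 151 minutes
Angular displacement: 151 x 0.5 = 75.5 degrees

Final answer: 75.5 degrees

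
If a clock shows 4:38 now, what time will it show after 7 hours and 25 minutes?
Starting time: 4:38
Adding 25 minutes to 38 minutes: 38 + 25 = 63 minutes = 1 hour and 3 minutes
Adding 7 hours: 4 + 7 + 1 (carry) = 12
Final time: 12:03

Final answer: 12:03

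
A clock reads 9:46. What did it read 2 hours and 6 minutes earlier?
Starting time: 9:46 = 586 total minutes past 12:00
Subtracting: 2 hours and 6 minutes = 126 minutes
586 - 126 = 460 minutes
= 7 hours and 40 minutes past 12:00 = 7:40

Final answer: 7:40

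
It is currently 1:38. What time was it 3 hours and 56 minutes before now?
Starting time: 1:38 = 98 total minutes past 12:00
Subtracting: 3 hours and 56 minutes = 236 minutes
98 - 236 = -138 (negative, add 12 hours = 720) = 582 minutes
= 9 hours and 42 minutes past 12:00 = 9:42

Final answer: 9:42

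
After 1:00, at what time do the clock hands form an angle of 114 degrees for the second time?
At t minutes past 1:00, the hour hand is at 30 x 1 + 0.5t degrees and the minute hand is at 6t degrees.
The smaller angle between them is 114 degrees when |30H - 5.5t| = 114 or |30H - 5.5t| = 246.
With H = 1, solve 30 x 1 - 5.5t = +/- target for each target:
  t = (30 x 1 - 114) / 5.5 = -15.27 (outside (0, 60))
  t = (30 x 1 + 114) / 5.5 = 26.18
  t = (30 x 1 - 246) / 5.5 = -39.27 (outside (0, 60))
  t = (30 x 1 + 246) / 5.5 = 50.18
Valid solutions in (0, 60): {26.18, 50.18} minutes.
The second occurrence is t = 50.18 minutes.
The hands form a 114-degree angle at 50.18 minutes past 1:00.

Final answer: 50.18 minutes past 1:00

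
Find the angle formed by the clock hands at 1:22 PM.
Hour hand position: 1 x 30 + 22 x 0.5 = 41 degrees
Minute hand position: 22 x 6 = 132 degrees
Difference: |41 - 132| = 91 degrees
The angle between the hands is 91 degrees

Final answer: 91 degrees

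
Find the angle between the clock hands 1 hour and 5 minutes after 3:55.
First find the time 1 hour and 5 minutes after 3:55.
Total minutes: 3 x 60 + 55 + 1 x 60 + 5 = 300.
300 mod 720 = 300 minutes = 5:00.
Now compute the angle at 5:00:
Hour hand: 5 x 30 + 0 x 0.5 = 150 degrees
Minute hand: 0 x 6 = 0 degrees
Difference: |150 - 0| = 150 degrees
The angle is 150 degrees

Final answer: 150 degrees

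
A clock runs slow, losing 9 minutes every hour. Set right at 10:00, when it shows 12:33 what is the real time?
For every 60 true minutes, the faulty clock advances 51 minutes, so 1 faulty-clock minute corresponds to 60/51 true minutes.
From 10:00 to 12:33 on the faulty dial is 153 minutes.
True elapsed: 153 x 60/51 = 180 minutes = 3 hours.
True time: 10:00 + 3 hours = 1:00.

Final answer: 1:00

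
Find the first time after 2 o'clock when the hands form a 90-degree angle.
At t minutes past 2:00, the hour hand is at 30 x 2 + 0.5t degrees and the minute hand is at 6t degrees.
The smaller angle between them is 90 degrees when |30H - 5.5t| = 90 or |30H - 5.5t| = 270.
With H = 2, solve 30 x 2 - 5.5t = +/- target for each target:
  t = (30 x 2 - 90) / 5.5 = -5.45 (outside (0, 60))
  t = (30 x 2 + 90) / 5.5 = 27.27
  t = (30 x 2 - 270) / 5.5 = -38.18 (outside (0, 60))
  t = (30 x 2 + 270) / 5.5 = 60 (outside (0, 60))
Valid solutions in (0, 60): {27.27} minutes.
First occurrence: t = 27.27 minutes.
The hands are at right angles at 27.27 minutes past 2:00.

Final answer: 27.27 minutes past 2:00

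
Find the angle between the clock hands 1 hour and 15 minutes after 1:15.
First find the time 1 hour and 15 minutes after 1:15.
Total minutes: 1 x 60 + 15 + 1 x 60 + 15 = 150.
150 mod 720 = 150 minutes = 2:30.
Now compute the angle at 2:30:
Hour hand: 2 x 30 + 30 x 0.5 = 75 degrees
Minute hand: 30 x 6 = 180 degrees
Difference: |75 - 180| = 105 degrees
The angle is 105 degrees

Final answer: 105 degrees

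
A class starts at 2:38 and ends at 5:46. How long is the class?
From 2:38 to 5:46:
(5 x 60 + 46) - (2 x 60 + 38) = 346 - 158 = 188 minutes
= 3 hours and 8 minutes

Final answer: 3 hours and 8 minutes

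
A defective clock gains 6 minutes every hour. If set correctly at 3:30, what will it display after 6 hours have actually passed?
For every 60 true minutes, the faulty clock advances 60 + 6 = 66 minutes.
True elapsed: 6 hours = 360 minutes.
Faulty clock advances: 360 x 66/60 = 396 minutes (drift: 36 minutes ahead).
Shown time: 3:30 + 396 minutes = 10:06.

Final answer: 10:06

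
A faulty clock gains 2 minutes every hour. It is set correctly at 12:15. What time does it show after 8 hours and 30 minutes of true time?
For every 60 true minutes, the faulty clock advances 60 + 2 = 62 minutes.
True elapsed: 8 hours and 30 minutes = 510 minutes.
Faulty clock advances: 510 x 62/60 = 527 minutes (drift: 17 minutes ahead).
Shown time: 12:15 + 527 minutes = 9:02.

Final answer: 9:02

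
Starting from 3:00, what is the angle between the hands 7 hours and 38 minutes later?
First find the time 7 hours and 38 minutes after 3:00.
Total minutes: 3 x 60 + 0 + 7 x 60 + 38 = 638.
638 mod 720 = 638 minutes = 10:38.
Now compute the angle at 10:38:
Hour hand: 10 x 30 + 38 x 0.5 = 319 degrees
Minute hand: 38 x 6 = 228 degrees
Difference: |319 - 228| = 91 degrees
The angle is 91 degrees

Final answer: 91 degrees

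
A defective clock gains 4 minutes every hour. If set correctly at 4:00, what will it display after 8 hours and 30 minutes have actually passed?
For every 60 true minutes, the faulty clock advances 60 + 4 = 64 minutes.
True elapsed: 8 hours and 30 minutes = 510 minutes.
Faulty clock advances: 510 x 64/60 = 544 minutes (drift: 34 minutes ahead).
Shown time: 4:00 + 544 minutes = 1:04.

Final answer: 1:04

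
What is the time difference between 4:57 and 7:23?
From 4:57 to 7:23:
(7 x 60 + 23) - (4 x 60 + 57) = 443 - 297 = 146 minutes
= 2 hours and 26 minutes

Final answer: 2 hours and 26 minutes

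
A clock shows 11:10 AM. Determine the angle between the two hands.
Hour hand position: 11 x 30 + 10 x 0.5 = 335 degrees
Minute hand position: 10 x 6 = 60 degrees
Difference: |335 - 60| = 275 degrees
Since 275 > 180, the smaller angle is 360 - 275 = 85 degrees

Final answer: 85 degrees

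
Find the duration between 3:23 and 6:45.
From 3:23 to 6:45:
(6 x 60 + 45) - (3 x 60 + 23) = 405 - 203 = 202 minutes
= 3 hours and 22 minutes

Final answer: 3 hours and 22 minutes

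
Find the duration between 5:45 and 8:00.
From 5:45 to 8:00:
(8 x 60 + 0) - (5 x 60 + 45) = 480 - 345 = 135 minutes
= 2 hours and 15 minutes

Final answer: 2 hours and 15 minutes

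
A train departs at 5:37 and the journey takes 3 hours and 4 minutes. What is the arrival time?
Starting time: 5:37
Adding 4 minutes to 37 minutes: 37 + 4 = 41 minutes
Adding 3 hours: 5 + 3 = 8
Final time: 8:41

Final answer: 8:41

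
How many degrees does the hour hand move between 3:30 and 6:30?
The hour hand moves 0.5 degrees per minute.
Time elapsed: 6:30 - 3:30 = 180 minutes
Angular displacement: 180 x 0.5 = 90 degrees

Final answer: 90 degrees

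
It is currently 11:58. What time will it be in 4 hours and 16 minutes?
Starting time: 11:58
Adding 16 minutes to 58 minutes: 58 + 16 = 74 minutes = 1 hour and 14 minutes
Adding 4 hours: 11 + 4 + 1 (carry) = 16 - 12 = 4
Final time: 4:14

Final answer: 4:14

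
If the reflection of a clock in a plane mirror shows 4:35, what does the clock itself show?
Reflection across the vertical (12-6) axis maps a hand at angle A degrees to (360 - A) degrees, which sends a reading of T minutes past 12:00 to (720 - T) minutes past 12:00.
Mirror reads 4:35 = 275 minutes past 12:00.
Actual time: (720 - 275) mod 720 = 445 minutes = 7:25.

Final answer: 7:25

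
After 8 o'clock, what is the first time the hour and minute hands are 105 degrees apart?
At t minutes past 8:00, the hour hand is at 30 x 8 + 0.5t degrees and the minute hand is at 6t degrees.
The smaller angle between them is 105 degrees when |30H - 5.5t| = 105 or |30H - 5.5t| = 255.
With H = 8, solve 30 x 8 - 5.5t = +/- target for each target:
  t = (30 x 8 - 105) / 5.5 = 24.55
  t = (30 x 8 + 105) / 5.5 = 62.73 (outside (0, 60))
  t = (30 x 8 - 255) / 5.5 = -2.73 (outside (0, 60))
  t = (30 x 8 + 255) / 5.5 = 90 (outside (0, 60))
Valid solutions in (0, 60): {24.55} minutes.
The first occurrence is t = 24.55 minutes.
The hands form a 105-degree angle at 24.55 minutes past 8:00.

Final answer: 24.55 minutes past 8:00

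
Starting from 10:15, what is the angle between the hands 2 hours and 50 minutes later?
First find the time 2 hours and 50 minutes after 10:15.
Total minutes: 10 x 60 + 15 + 2 x 60 + 50 = 785.
785 mod 720 = 65 minutes = 1:05.
Now compute the angle at 1:05:
Hour hand: 1 x 30 + 5 x 0.5 = 32.5 degrees
Minute hand: 5 x 6 = 30 degrees
Difference: |32.5 - 30| = 2.5 degrees
The angle is 2.5 degrees

Final answer: 2.5 degrees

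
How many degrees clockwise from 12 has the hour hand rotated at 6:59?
The hour hand moves 30 degrees per hour and 0.5 degrees per minute.
At 6:59: (6) x 30 + 59 x 0.5 = 180 + 29.5 = 209.5 degrees

Final answer: 209.5 degrees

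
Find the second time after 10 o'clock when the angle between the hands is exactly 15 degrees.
At t minutes past 10:00, the hour hand is at 30 x 10 + 0.5t degrees and the minute hand is at 6t degrees.
The smaller angle between them is 15 degrees when |30H - 5.5t| = 15 or |30H - 5.5t| = 345.
With H = 10, solve 30 x 10 - 5.5t = +/- target for each target:
  t = (30 x 10 - 15) / 5.5 = 51.82
  t = (30 x 10 + 15) / 5.5 = 57.27
  t = (30 x 10 - 345) / 5.5 = -8.18 (outside (0, 60))
  t = (30 x 10 + 345) / 5.5 = 117.27 (outside (0, 60))
Valid solutions in (0, 60): {51.82, 57.27} minutes.
The second occurrence is t = 57.27 minutes.
The hands form a 15-degree angle at 57.27 minutes past 10:00.

Final answer: 57.27 minutes past 10:00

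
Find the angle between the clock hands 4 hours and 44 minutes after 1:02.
First find the time 4 hours and 44 minutes after 1:02.
Total minutes: 1 x 60 + 2 + 4 x 60 + 44 = 346.
346 mod 720 = 346 minutes = 5:46.
Now compute the angle at 5:46:
Hour hand: 5 x 30 + 46 x 0.5 = 173 degrees
Minute hand: 46 x 6 = 276 degrees
Difference: |173 - 276| = 103 degrees
The angle is 103 degrees

Final answer: 103 degrees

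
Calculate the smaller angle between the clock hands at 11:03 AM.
Hour hand position: 11 x 30 + 3 x 0.5 = 331.5 degrees
Minute hand position: 3 x 6 = 18 degrees
Difference: |331.5 - 18| = 313.5 degrees
Since 313.5 > 180, the smaller angle is 360 - 313.5 = 46.5 degrees

Final answer: 46.5 degrees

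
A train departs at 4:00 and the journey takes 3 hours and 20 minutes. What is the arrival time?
Starting time: 4:00
Adding 20 minutes to 0 minutes: 0 + 20 = 20 minutes
Adding 3 hours: 4 + 3 = 7
Final time: 7:20

Final answer: 7:20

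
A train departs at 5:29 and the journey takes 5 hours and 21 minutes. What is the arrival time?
Starting time: 5:29
Adding 21 minutes to 29 minutes: 29 + 21 = 50 minutes
Adding 5 hours: 5 + 5 = 10
Final time: 10:50

Final answer: 10:50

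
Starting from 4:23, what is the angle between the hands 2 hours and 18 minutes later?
First find the time 2 hours and 18 minutes after 4:23.
Total minutes: 4 x 60 + 23 + 2 x 60 + 18 = 401.
401 mod 720 = 401 minutes = 6:41.
Now compute the angle at 6:41:
Hour hand: 6 x 30 + 41 x 0.5 = 200.5 degrees
Minute hand: 41 x 6 = 246 degrees
Difference: |200.5 - 246| = 45.5 degrees
The angle is 45.5 degrees

Final answer: 45.5 degrees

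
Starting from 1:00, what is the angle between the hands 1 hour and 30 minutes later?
First find the time 1 hour and 30 minutes after 1:00.
Total minutes: 1 x 60 + 0 + 1 x 60 + 30 = 150.
150 mod 720 = 150 minutes = 2:30.
Now compute the angle at 2:30:
Hour hand: 2 x 30 + 30 x 0.5 = 75 degrees
Minute hand: 30 x 6 = 180 degrees
Difference: |75 - 180| = 105 degrees
The angle is 105 degrees

Final answer: 105 degrees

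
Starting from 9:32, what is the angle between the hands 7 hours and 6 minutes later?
First find the time 7 hours and 6 minutes after 9:32.
Total minutes: 9 x 60 + 32 + 7 x 60 + 6 = 998.
998 mod 720 = 278 minutes = 4:38.
Now compute the angle at 4:38:
Hour hand: 4 x 30 + 38 x 0.5 = 139 degrees
Minute hand: 38 x 6 = 228 degrees
Difference: |139 - 228| = 89 degrees
The angle is 89 degrees

Final answer: 89 degrees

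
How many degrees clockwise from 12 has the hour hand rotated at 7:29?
The hour hand moves 30 degrees per hour and 0.5 degrees per minute.
At 7:29: (7) x 30 + 29 x 0.5 = 210 + 14.5 = 224.5 degrees

Final answer: 224.5 degrees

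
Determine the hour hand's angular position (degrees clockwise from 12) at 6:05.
The hour hand moves 30 degrees per hour and 0.5 degrees per minute.
At 6:05: (6) x 30 + 5 x 0.5 = 180 + 2.5 = 182.5 degrees

Final answer: 182.5 degrees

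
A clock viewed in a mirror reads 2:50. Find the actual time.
Reflection across the vertical (12-6) axis maps a hand at angle A degrees to (360 - A) degrees, which sends a reading of T minutes past 12:00 to (720 - T) minutes past 12:00.
Mirror reads 2:50 = 170 minutes past 12:00.
Actual time: (720 - 170) mod 720 = 550 minutes = 9:10.

Final answer: 9:10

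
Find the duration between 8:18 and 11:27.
From 8:18 to 11:27:
(11 x 60 + 27) - (8 x 60 + 18) = 687 - 498 = 189 minutes
= 3 hours and 9 minutes

Final answer: 3 hours and 9 minutes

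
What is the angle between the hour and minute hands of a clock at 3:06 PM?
Hour hand position: 3 x 30 + 6 x 0.5 = 93 degrees
Minute hand position: 6 x 6 = 36 degrees
Difference: |93 - 36| = 57 degrees
The angle between the hands is 57 degrees

Final answer: 57 degrees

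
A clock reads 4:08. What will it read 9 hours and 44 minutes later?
Starting time: 4:08
Adding 44 minutes to 8 minutes: 8 + 44 = 52 minutes
Adding 9 hours: 4 + 9 = 13 - 12 = 1
Final time: 1:52

Final answer: 1:52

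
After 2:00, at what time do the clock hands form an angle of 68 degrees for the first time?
At t minutes past 2:00, the hour hand is at 30 x 2 + 0.5t degrees and the minute hand is at 6t degrees.
The smaller angle between them is 68 degrees when |30H - 5.5t| = 68 or |30H - 5.5t| = 292.
With H = 2, solve 30 x 2 - 5.5t = +/- target for each target:
  t = (30 x 2 - 68) / 5.5 = -1.45 (outside (0, 60))
  t = (30 x 2 + 68) / 5.5 = 23.27
  t = (30 x 2 - 292) / 5.5 = -42.18 (outside (0, 60))
  t = (30 x 2 + 292) / 5.5 = 64 (outside (0, 60))
Valid solutions in (0, 60): {23.27} minutes.
The first occurrence is t = 23.27 minutes.
The hands form a 68-degree angle at 23.27 minutes past 2:00.

Final answer: 23.27 minutes past 2:00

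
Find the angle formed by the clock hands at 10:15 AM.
Hour hand position: 10 x 30 + 15 x 0.5 = 307.5 degrees
Minute hand position: 15 x 6 = 90 degrees
Difference: |307.5 - 90| = 217.5 degrees
Since 217.5 > 180, the smaller angle is 360 - 217.5 = 142.5 degrees

Final answer: 142.5 degrees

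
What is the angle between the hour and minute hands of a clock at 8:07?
Hour hand position: 8 x 30 + 7 x 0.5 = 243.5 degrees
Minute hand position: 7 x 6 = 42 degrees
Difference: |243.5 - 42| = 201.5 degrees
Since 201.5 > 180, the smaller angle is 360 - 201.5 = 158.5 degrees

Final answer: 158.5 degrees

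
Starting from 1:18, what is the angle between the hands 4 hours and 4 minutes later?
First find the time 4 hours and 4 minutes after 1:18.
Total minutes: 1 x 60 + 18 + 4 x 60 + 4 = 322.
322 mod 720 = 322 minutes = 5:22.
Now compute the angle at 5:22:
Hour hand: 5 x 30 + 22 x 0.5 = 161 degrees
Minute hand: 22 x 6 = 132 degrees
Difference: |161 - 132| = 29 degrees
The angle is 29 degrees

Final answer: 29 degrees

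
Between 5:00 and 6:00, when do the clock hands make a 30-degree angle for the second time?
At t minutes past 5:00, the hour hand is at 30 x 5 + 0.5t degrees and the minute hand is at 6t degrees.
The smaller angle between them is 30 degrees when |30H - 5.5t| = 30 or |30H - 5.5t| = 330.
With H = 5, solve 30 x 5 - 5.5t = +/- target for each target:
  t = (30 x 5 - 30) / 5.5 = 21.82
  t = (30 x 5 + 30) / 5.5 = 32.73
  t = (30 x 5 - 330) / 5.5 = -32.73 (outside (0, 60))
  t = (30 x 5 + 330) / 5.5 = 87.27 (outside (0, 60))
Valid solutions in (0, 60): {21.82, 32.73} minutes.
The second occurrence is t = 32.73 minutes.
The hands form a 30-degree angle at 32.73 minutes past 5:00.

Final answer: 32.73 minutes past 5:00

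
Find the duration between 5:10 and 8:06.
From 5:10 to 8:06:
(8 x 60 + 6) - (5 x 60 + 10) = 486 - 310 = 176 minutes
= 2 hours and 56 minutes

Final answer: 2 hours and 56 minutes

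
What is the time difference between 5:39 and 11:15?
From 5:39 to 11:15:
(11 x 60 + 15) - (5 x 60 + 39) = 675 - 339 = 336 minutes
= 5 hours and 36 minutes

Final answer: 5 hours and 36 minutes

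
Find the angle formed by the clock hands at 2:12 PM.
Hour hand position: 2 x 30 + 12 x 0.5 = 66 degrees
Minute hand position: 12 x 6 = 72 degrees
Difference: |66 - 72| = 6 degrees
The angle between the hands is 6 degrees

Final answer: 6 degrees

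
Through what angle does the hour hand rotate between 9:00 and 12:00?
The hour hand moves 0.5 degrees per minute.
Time elapsed: 12:00 - 9:00 = 180 minutes
Angular displacement: 180 x 0.5 = 90 degrees

Final answer: 90 degrees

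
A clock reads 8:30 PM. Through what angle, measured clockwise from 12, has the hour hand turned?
The hour hand moves 30 degrees per hour and 0.5 degrees per minute.
At 8:30: (8) x 30 + 30 x 0.5 = 240 + 15 = 255 degrees

Final answer: 255 degrees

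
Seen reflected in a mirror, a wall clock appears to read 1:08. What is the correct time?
Reflection across the vertical (12-6) axis maps a hand at angle A degrees to (360 - A) degrees, which sends a reading of T minutes past 12:00 to (720 - T) minutes past 12:00.
Mirror reads 1:08 = 68 minutes past 12:00.
Actual time: (720 - 68) mod 720 = 652 minutes = 10:52.

Final answer: 10:52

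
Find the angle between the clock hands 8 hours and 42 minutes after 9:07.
First find the time 8 hours and 42 minutes after 9:07.
Total minutes: 9 x 60 + 7 + 8 x 60 + 42 = 1069.
1069 mod 720 = 349 minutes = 5:49.
Now compute the angle at 5:49:
Hour hand: 5 x 30 + 49 x 0.5 = 174.5 degrees
Minute hand: 49 x 6 = 294 degrees
Difference: |174.5 - 294| = 119.5 degrees
The angle is 119.5 degrees

Final answer: 119.5 degrees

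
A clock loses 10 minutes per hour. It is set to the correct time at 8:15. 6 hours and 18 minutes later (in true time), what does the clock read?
For every 60 true minutes, the faulty clock advances 60 - 10 = 50 minutes.
True elapsed: 6 hours and 18 minutes = 378 minutes.
Faulty clock advances: 378 x 50/60 = 315 minutes (drift: 63 minutes behind).
Shown time: 8:15 + 315 minutes = 1:30.

Final answer: 1:30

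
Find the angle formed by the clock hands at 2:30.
Hour hand position: 2 x 30 + 30 x 0.5 = 75 degrees
Minute hand position: 30 x 6 = 180 degrees
Difference: |75 - 180| = 105 degrees
The angle between the hands is 105 degrees

Final answer: 105 degrees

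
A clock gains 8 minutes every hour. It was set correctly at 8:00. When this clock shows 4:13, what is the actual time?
For every 60 true minutes, the faulty clock advances 68 minutes, so 1 faulty-clock minute corresponds to 60/68 true minutes.
From 8:00 to 4:13 on the faulty dial is 493 minutes.
True elapsed: 493 x 60/68 = 435 minutes = 7 hours and 15 minutes.
True time: 8:00 + 7 hours and 15 minutes = 3:15.

Final answer: 3:15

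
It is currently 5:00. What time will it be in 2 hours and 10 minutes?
Starting time: 5:00
Adding 10 minutes to 0 minutes: 0 + 10 = 10 minutes
Adding 2 hours: 5 + 2 = 7
Final time: 7:10

Final answer: 7:10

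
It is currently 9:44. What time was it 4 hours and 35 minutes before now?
Starting time: 9:44 = 584 total minutes past 12:00
Subtracting: 4 hours and 35 minutes = 275 minutes
584 - 275 = 309 minutes
= 5 hours and 9 minutes past 12:00 = 5:09

Final answer: 5:09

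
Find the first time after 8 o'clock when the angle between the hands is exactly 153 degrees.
At t minutes past 8:00, the hour hand is at 30 x 8 + 0.5t degrees and the minute hand is at 6t degrees.
The smaller angle between them is 153 degrees when |30H - 5.5t| = 153 or |30H - 5.5t| = 207.
With H = 8, solve 30 x 8 - 5.5t = +/- target for each target:
  t = (30 x 8 - 153) / 5.5 = 15.82
  t = (30 x 8 + 153) / 5.5 = 71.45 (outside (0, 60))
  t = (30 x 8 - 207) / 5.5 = 6
  t = (30 x 8 + 207) / 5.5 = 81.27 (outside (0, 60))
Valid solutions in (0, 60): {6, 15.82} minutes.
The first occurrence is t = 6 minutes.
The hands form a 153-degree angle at 6 minutes past 8:00.

Final answer: 6 minutes past 8:00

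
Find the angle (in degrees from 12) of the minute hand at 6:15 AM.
The minute hand moves 6 degrees per minute.
At 6:15: 15 x 6 = 90 degrees

Final answer: 90 degrees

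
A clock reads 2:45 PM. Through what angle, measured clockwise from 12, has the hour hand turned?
The hour hand moves 30 degrees per hour and 0.5 degrees per minute.
At 2:45: (2) x 30 + 45 x 0.5 = 60 + 22.5 = 82.5 degrees

Final answer: 82.5 degrees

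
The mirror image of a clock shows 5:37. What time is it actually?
Reflection across the vertical (12-6) axis maps a hand at angle A degrees to (360 - A) degrees, which sends a reading of T minutes past 12:00 to (720 - T) minutes past 12:00.
Mirror reads 5:37 = 337 minutes past 12:00.
Actual time: (720 - 337) mod 720 = 383 minutes = 6:23.

Final answer: 6:23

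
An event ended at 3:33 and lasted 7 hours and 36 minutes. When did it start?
Starting time: 3:33 = 213 total minutes past 12:00
Subtracting: 7 hours and 36 minutes = 456 minutes
213 - 456 = -243 (negative, add 12 hours = 720) = 477 minutes
= 7 hours and 57 minutes past 12:00 = 7:57

Final answer: 7:57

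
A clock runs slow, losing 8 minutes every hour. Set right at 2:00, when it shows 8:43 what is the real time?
For every 60 true minutes, the faulty clock advances 52 minutes, so 1 faulty-clock minute corresponds to 60/52 true minutes.
From 2:00 to 8:43 on the faulty dial is 403 minutes.
True elapsed: 403 x 60/52 = 465 minutes = 7 hours and 45 minutes.
True time: 2:00 + 7 hours and 45 minutes = 9:45.

Final answer: 9:45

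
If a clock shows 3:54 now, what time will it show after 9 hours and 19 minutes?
Starting time: 3:54
Adding 19 minutes to 54 minutes: 54 + 19 = 73 minutes = 1 hour and 13 minutes
Adding 9 hours: 3 + 9 + 1 (carry) = 13 - 12 = 1
Final time: 1:13

Final answer: 1:13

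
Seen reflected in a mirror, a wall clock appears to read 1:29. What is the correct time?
Reflection across the vertical (12-6) axis maps a hand at angle A degrees to (360 - A) degrees, which sends a reading of T minutes past 12:00 to (720 - T) minutes past 12:00.
Mirror reads 1:29 = 89 minutes past 12:00.
Actual time: (720 - 89) mod 720 = 631 minutes = 10:31.

Final answer: 10:31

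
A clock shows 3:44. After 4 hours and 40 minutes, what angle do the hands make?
First find the time 4 hours and 40 minutes after 3:44.
Total minutes: 3 x 60 + 44 + 4 x 60 + 40 = 504.
504 mod 720 = 504 minutes = 8:24.
Now compute the angle at 8:24:
Hour hand: 8 x 30 + 24 x 0.5 = 252 degrees
Minute hand: 24 x 6 = 144 degrees
Difference: |252 - 144| = 108 degrees
The angle is 108 degrees

Final answer: 108 degrees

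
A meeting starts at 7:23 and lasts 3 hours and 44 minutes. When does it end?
Starting time: 7:23
Adding 44 minutes to 23 minutes: 23 + 44 = 67 minutes = 1 hour and 7 minutes
Adding 3 hours: 7 + 3 + 1 (carry) = 11
Final time: 11:07

Final answer: 11:07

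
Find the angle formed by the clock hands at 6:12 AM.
Hour hand position: 6 x 30 + 12 x 0.5 = 186 degrees
Minute hand position: 12 x 6 = 72 degrees
Difference: |186 - 72| = 114 degrees
The angle between the hands is 114 degrees

Final answer: 114 degrees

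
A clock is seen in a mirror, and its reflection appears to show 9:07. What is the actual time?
Reflection across the vertical (12-6) axis maps a hand at angle A degrees to (360 - A) degrees, which sends a reading of T minutes past 12:00 to (720 - T) minutes past 12:00.
Mirror reads 9:07 = 547 minutes past 12:00.
Actual time: (720 - 547) mod 720 = 173 minutes = 2:53.

Final answer: 2:53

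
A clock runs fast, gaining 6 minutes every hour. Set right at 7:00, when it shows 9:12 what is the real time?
For every 60 true minutes, the faulty clock advances 66 minutes, so 1 faulty-clock minute corresponds to 60/66 true minutes.
From 7:00 to 9:12 on the faulty dial is 132 minutes.
True elapsed: 132 x 60/66 = 120 minutes = 2 hours.
True time: 7:00 + 2 hours = 9:00.

Final answer: 9:00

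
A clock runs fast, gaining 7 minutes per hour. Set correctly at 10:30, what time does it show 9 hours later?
For every 60 true minutes, the faulty clock advances 60 + 7 = 67 minutes.
True elapsed: 9 hours = 540 minutes.
Faulty clock advances: 540 x 67/60 = 603 minutes (drift: 63 minutes ahead).
Shown time: 10:30 + 603 minutes = 8:33.

Final answer: 8:33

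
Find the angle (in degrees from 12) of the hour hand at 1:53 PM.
The hour hand moves 30 degrees per hour and 0.5 degrees per minute.
At 1:53: (1) x 30 + 53 x 0.5 = 30 + 26.5 = 56.5 degrees

Final answer: 56.5 degrees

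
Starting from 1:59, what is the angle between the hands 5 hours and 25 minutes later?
First find the time 5 hours and 25 minutes after 1:59.
Total minutes: 1 x 60 + 59 + 5 x 60 + 25 = 444.
444 mod 720 = 444 minutes = 7:24.
Now compute the angle at 7:24:
Hour hand: 7 x 30 + 24 x 0.5 = 222 degrees
Minute hand: 24 x 6 = 144 degrees
Difference: |222 - 144| = 78 degrees
The angle is 78 degrees

Final answer: 78 degrees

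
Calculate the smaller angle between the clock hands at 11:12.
Hour hand position: 11 x 30 + 12 x 0.5 = 336 degrees
Minute hand position: 12 x 6 = 72 degrees
Difference: |336 - 72| = 264 degrees
Since 264 > 180, the smaller angle is 360 - 264 = 96 degrees

Final answer: 96 degrees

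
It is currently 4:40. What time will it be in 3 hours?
Starting time: 4:40
Adding 0 minutes to 40 minutes: 40 + 0 = 40 minutes
Adding 3 hours: 4 + 3 = 7
Final time: 7:40

Final answer: 7:40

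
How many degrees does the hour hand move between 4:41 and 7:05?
The hour hand moves 0.5 degrees per minute.
Time elapsed: 7:05 - 4:41 = 144 minutes
Angular displacement: 144 x 0.5 = 72 degrees

Final answer: 72 degrees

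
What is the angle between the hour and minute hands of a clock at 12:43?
Hour hand position: 0 x 30 + 43 x 0.5 = 21.5 degrees
Minute hand position: 43 x 6 = 258 degrees
Difference: |21.5 - 258| = 236.5 degrees
Since 236.5 > 180, the smaller angle is 360 - 236.5 = 123.5 degrees

Final answer: 123.5 degrees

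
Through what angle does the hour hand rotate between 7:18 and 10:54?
The hour hand moves 0.5 degrees per minute.
Time elapsed: 10:54 - 7:18 = 216 minutes
Angular displacement: 216 x 0.5 = 108 degrees

Final answer: 108 degrees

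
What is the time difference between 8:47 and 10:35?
From 8:47 to 10:35:
(10 x 60 + 35) - (8 x 60 + 47) = 635 - 527 = 108 minutes
= 1 hour and 48 minutes

Final answer: 1 hour and 48 minutes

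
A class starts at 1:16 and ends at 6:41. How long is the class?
From 1:16 to 6:41:
(6 x 60 + 41) - (1 x 60 + 16) = 401 - 76 = 325 minutes
= 5 hours and 25 minutes

Final answer: 5 hours and 25 minutes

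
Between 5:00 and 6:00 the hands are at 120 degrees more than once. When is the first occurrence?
At t minutes past 5:00, the hour hand is at 30 x 5 + 0.5t degrees and the minute hand is at 6t degrees.
The smaller angle between them is 120 degrees when |30H - 5.5t| = 120 or |30H - 5.5t| = 240.
With H = 5, solve 30 x 5 - 5.5t = +/- target for each target:
  t = (30 x 5 - 120) / 5.5 = 5.45
  t = (30 x 5 + 120) / 5.5 = 49.09
  t = (30 x 5 - 240) / 5.5 = -16.36 (outside (0, 60))
  t = (30 x 5 + 240) / 5.5 = 70.91 (outside (0, 60))
Valid solutions in (0, 60): {5.45, 49.09} minutes.
The first occurrence is t = 5.45 minutes.
The hands form a 120-degree angle at 5.45 minutes past 5:00.

Final answer: 5.45 minutes past 5:00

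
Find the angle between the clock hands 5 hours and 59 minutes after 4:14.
First find the time 5 hours and 59 minutes after 4:14.
Total minutes: 4 x 60 + 14 + 5 x 60 + 59 = 613.
613 mod 720 = 613 minutes = 10:13.
Now compute the angle at 10:13:
Hour hand: 10 x 30 + 13 x 0.5 = 306.5 degrees
Minute hand: 13 x 6 = 78 degrees
Difference: |306.5 - 78| = 228.5 degrees
Smaller angle: 360 - 228.5 = 131.5 degrees

Final answer: 131.5 degrees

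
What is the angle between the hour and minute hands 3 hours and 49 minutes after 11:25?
First find the time 3 hours and 49 minutes after 11:25.
Total minutes: 11 x 60 + 25 + 3 x 60 + 49 = 914.
914 mod 720 = 194 minutes = 3:14.
Now compute the angle at 3:14:
Hour hand: 3 x 30 + 14 x 0.5 = 97 degrees
Minute hand: 14 x 6 = 84 degrees
Difference: |97 - 84| = 13 degrees
The angle is 13 degrees

Final answer: 13 degrees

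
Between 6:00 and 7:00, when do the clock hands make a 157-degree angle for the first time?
At t minutes past 6:00, the hour hand is at 30 x 6 + 0.5t degrees and the minute hand is at 6t degrees.
The smaller angle between them is 157 degrees when |30H - 5.5t| = 157 or |30H - 5.5t| = 203.
With H = 6, solve 30 x 6 - 5.5t = +/- target for each target:
  t = (30 x 6 - 157) / 5.5 = 4.18
  t = (30 x 6 + 157) / 5.5 = 61.27 (outside (0, 60))
  t = (30 x 6 - 203) / 5.5 = -4.18 (outside (0, 60))
  t = (30 x 6 + 203) / 5.5 = 69.64 (outside (0, 60))
Valid solutions in (0, 60): {4.18} minutes.
The first occurrence is t = 4.18 minutes.
The hands form a 157-degree angle at 4.18 minutes past 6:00.

Final answer: 4.18 minutes past 6:00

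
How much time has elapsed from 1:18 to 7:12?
From 1:18 to 7:12:
(7 x 60 + 12) - (1 x 60 + 18) = 432 - 78 = 354 minutes
= 5 hours and 54 minutes

Final answer: 5 hours and 54 minutes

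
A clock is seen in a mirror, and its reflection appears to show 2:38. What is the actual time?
Reflection across the vertical (12-6) axis maps a hand at angle A degrees to (360 - A) degrees, which sends a reading of T minutes past 12:00 to (720 - T) minutes past 12:00.
Mirror reads 2:38 = 158 minutes past 12:00.
Actual time: (720 - 158) mod 720 = 562 minutes = 9:22.

Final answer: 9:22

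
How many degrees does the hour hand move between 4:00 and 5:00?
The hour hand moves 0.5 degrees per minute.
Time elapsed: 5:00 - 4:00 = 60 minutes
Angular displacement: 60 x 0.5 = 30 degrees

Final answer: 30 degrees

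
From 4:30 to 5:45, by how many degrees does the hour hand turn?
The hour hand moves 0.5 degrees per minute.
Time elapsed: 5:45 - 4:30 = 75 minutes
Angular displacement: 75 x 0.5 = 37.5 degrees

Final answer: 37.5 degrees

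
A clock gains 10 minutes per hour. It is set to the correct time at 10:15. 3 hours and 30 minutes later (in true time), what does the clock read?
For every 60 true minutes, the faulty clock advances 60 + 10 = 70 minutes.
True elapsed: 3 hours and 30 minutes = 210 minutes.
Faulty clock advances: 210 x 70/60 = 245 minutes (drift: 35 minutes ahead).
Shown time: 10:15 + 245 minutes = 2:20.

Final answer: 2:20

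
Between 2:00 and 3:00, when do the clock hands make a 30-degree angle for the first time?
At t minutes past 2:00, the hour hand is at 30 x 2 + 0.5t degrees and the minute hand is at 6t degrees.
The smaller angle between them is 30 degrees when |30H - 5.5t| = 30 or |30H - 5.5t| = 330.
With H = 2, solve 30 x 2 - 5.5t = +/- target for each target:
  t = (30 x 2 - 30) / 5.5 = 5.45
  t = (30 x 2 + 30) / 5.5 = 16.36
  t = (30 x 2 - 330) / 5.5 = -49.09 (outside (0, 60))
  t = (30 x 2 + 330) / 5.5 = 70.91 (outside (0, 60))
Valid solutions in (0, 60): {5.45, 16.36} minutes.
The first occurrence is t = 5.45 minutes.
The hands form a 30-degree angle at 5.45 minutes past 2:00.

Final answer: 5.45 minutes past 2:00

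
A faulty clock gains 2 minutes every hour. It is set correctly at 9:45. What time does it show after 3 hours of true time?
For every 60 true minutes, the faulty clock advances 60 + 2 = 62 minutes.
True elapsed: 3 hours = 180 minutes.
Faulty clock advances: 180 x 62/60 = 186 minutes (drift: 6 minutes ahead).
Shown time: 9:45 + 186 minutes = 12:51.

Final answer: 12:51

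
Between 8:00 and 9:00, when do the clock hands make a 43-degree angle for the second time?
At t minutes past 8:00, the hour hand is at 30 x 8 + 0.5t degrees and the minute hand is at 6t degrees.
The smaller angle between them is 43 degrees when |30H - 5.5t| = 43 or |30H - 5.5t| = 317.
With H = 8, solve 30 x 8 - 5.5t = +/- target for each target:
  t = (30 x 8 - 43) / 5.5 = 35.82
  t = (30 x 8 + 43) / 5.5 = 51.45
  t = (30 x 8 - 317) / 5.5 = -14 (outside (0, 60))
  t = (30 x 8 + 317) / 5.5 = 101.27 (outside (0, 60))
Valid solutions in (0, 60): {35.82, 51.45} minutes.
The second occurrence is t = 51.45 minutes.
The hands form a 43-degree angle at 51.45 minutes past 8:00.

Final answer: 51.45 minutes past 8:00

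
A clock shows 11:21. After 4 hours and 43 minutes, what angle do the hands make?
First find the time 4 hours and 43 minutes after 11:21.
Total minutes: 11 x 60 + 21 + 4 x 60 + 43 = 964.
964 mod 720 = 244 minutes = 4:04.
Now compute the angle at 4:04:
Hour hand: 4 x 30 + 4 x 0.5 = 122 degrees
Minute hand: 4 x 6 = 24 degrees
Difference: |122 - 24| = 98 degrees
The angle is 98 degrees

Final answer: 98 degrees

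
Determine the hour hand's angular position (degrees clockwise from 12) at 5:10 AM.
The hour hand moves 30 degrees per hour and 0.5 degrees per minute.
At 5:10: (5) x 30 + 10 x 0.5 = 150 + 5 = 155 degrees

Final answer: 155 degrees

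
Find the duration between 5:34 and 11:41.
From 5:34 to 11:41:
(11 x 60 + 41) - (5 x 60 + 34) = 701 - 334 = 367 minutes
= 6 hours and 7 minutes

Final answer: 6 hours and 7 minutes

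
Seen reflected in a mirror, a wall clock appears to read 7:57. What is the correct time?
Reflection across the vertical (12-6) axis maps a hand at angle A degrees to (360 - A) degrees, which sends a reading of T minutes past 12:00 to (720 - T) minutes past 12:00.
Mirror reads 7:57 = 477 minutes past 12:00.
Actual time: (720 - 477) mod 720 = 243 minutes = 4:03.

Final answer: 4:03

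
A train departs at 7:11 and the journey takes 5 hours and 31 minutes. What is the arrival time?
Starting time: 7:11
Adding 31 minutes to 11 minutes: 11 + 31 = 42 minutes
Adding 5 hours: 7 + 5 = 12
Final time: 12:42

Final answer: 12:42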